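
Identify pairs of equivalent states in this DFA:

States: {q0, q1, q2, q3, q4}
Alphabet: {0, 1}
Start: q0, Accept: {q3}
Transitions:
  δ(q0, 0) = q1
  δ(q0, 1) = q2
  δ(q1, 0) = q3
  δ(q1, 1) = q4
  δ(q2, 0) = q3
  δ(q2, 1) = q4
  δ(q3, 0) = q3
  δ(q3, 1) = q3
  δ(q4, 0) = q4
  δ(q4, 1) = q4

Using the table-filling algorithm:
Round 0 – mark pairs where exactly one state is accepting: (q0,q3), (q1,q3), (q2,q3), (q3,q4)
Round 1 – newly marked: (q0,q1) [on 0: q1 vs q3, already marked]; (q0,q2) [on 0: q1 vs q3, already marked]; (q1,q4) [on 0: q3 vs q4, already marked]; (q2,q4) [on 0: q3 vs q4, already marked]
Round 2 – newly marked: (q0,q4) [on 0: q1 vs q4, already marked]
No further pairs can be marked.
(q1, q2) unmarked: δ(q1,0)=q3, δ(q2,0)=q3; δ(q1,1)=q4, δ(q2,1)=q4 → equivalent
Equivalent pairs: (q1, q2)

Final answer: Equivalent pairs: (q1, q2)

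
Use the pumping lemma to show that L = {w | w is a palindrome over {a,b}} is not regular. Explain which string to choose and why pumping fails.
Language: L = {w | w is a palindrome over {a,b}} (strings that read the same forwards and backwards)
Step 1: Assume for contradiction that L is regular, with pumping length p.
Step 2: Choose s = a^p b a^p. Then s ∈ L (it reads the same forwards and backwards) and |s| ≥ p.
Step 3: Consider any decomposition s = xyz with |xy| ≤ p and |y| > 0. Since |xy| ≤ p and the first p symbols of s are all a's, y = a^k for some k with 1 ≤ k ≤ p.
Step 4: Pumping up (i = 2): xy²z = a^(p+k) b a^p. Its reverse is a^p b a^(p+k) ≠ a^(p+k) b a^p (the single b is no longer in the middle), so xy²z is not a palindrome and xy²z ∉ L.
This contradicts the pumping lemma, so L is not regular.

Final answer: Choose s = a^p b a^p. Since |xy| ≤ p, y = a^k with k ≥ 1. Then xy²z = a^(p+k) b a^p is not a palindrome, so ∉ L.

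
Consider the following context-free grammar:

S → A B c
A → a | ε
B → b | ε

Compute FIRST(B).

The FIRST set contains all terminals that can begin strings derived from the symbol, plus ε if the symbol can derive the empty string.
B → b contributes b; B → ε makes B nullable, contributing ε. FIRST(B) = {b, ε}.

Final answer: {b, ε}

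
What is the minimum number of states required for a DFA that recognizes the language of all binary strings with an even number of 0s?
Language: binary strings with an even number of 0s
Lower bound (Myhill–Nerode): the prefixes ε, 0 are pairwise distinguishable:
  ε vs 0: suffix ε distinguishes them (ε has zero 0s (accepted), 0 has one 0 (rejected))
So any DFA needs at least 2 states.
Upper bound: a DFA with 2 states exists (one state per class above).
Minimum states: 2

Final answer: 2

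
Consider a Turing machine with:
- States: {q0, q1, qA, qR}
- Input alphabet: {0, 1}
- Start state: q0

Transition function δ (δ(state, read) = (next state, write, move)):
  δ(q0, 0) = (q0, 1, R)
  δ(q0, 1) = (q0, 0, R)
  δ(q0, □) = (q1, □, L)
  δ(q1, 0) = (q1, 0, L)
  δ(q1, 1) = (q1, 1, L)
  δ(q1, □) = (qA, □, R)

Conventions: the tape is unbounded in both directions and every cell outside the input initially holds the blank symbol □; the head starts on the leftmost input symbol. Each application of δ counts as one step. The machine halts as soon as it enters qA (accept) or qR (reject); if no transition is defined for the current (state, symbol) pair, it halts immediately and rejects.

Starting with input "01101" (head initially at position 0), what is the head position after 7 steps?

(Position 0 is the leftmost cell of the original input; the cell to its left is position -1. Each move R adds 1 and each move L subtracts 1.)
Step 0: [q0]01101 (head at position 0)
Step 1: δ(q0, 0) = (q0, 1, R)  ⊢  1[q0]1101 (head at position 1)
Step 2: δ(q0, 1) = (q0, 0, R)  ⊢  10[q0]101 (head at position 2)
Step 3: δ(q0, 1) = (q0, 0, R)  ⊢  100[q0]01 (head at position 3)
Step 4: δ(q0, 0) = (q0, 1, R)  ⊢  1001[q0]1 (head at position 4)
Step 5: δ(q0, 1) = (q0, 0, R)  ⊢  10010[q0]□ (head at position 5)
Step 6: δ(q0, □) = (q1, □, L)  ⊢  1001[q1]0□ (head at position 4)
Step 7: δ(q1, 0) = (q1, 0, L)  ⊢  100[q1]10□ (head at position 3)
Head position after 7 steps: 3

Final answer: Position 3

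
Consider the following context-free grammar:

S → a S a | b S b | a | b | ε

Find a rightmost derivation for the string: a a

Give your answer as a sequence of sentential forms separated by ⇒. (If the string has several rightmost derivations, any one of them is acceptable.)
Start with S.
Step 1: the rightmost non-terminal is S; apply S → a S a:  a S a
Step 2: the rightmost non-terminal is S; apply S → ε:  a a

Final answer: S ⇒ a S a ⇒ a a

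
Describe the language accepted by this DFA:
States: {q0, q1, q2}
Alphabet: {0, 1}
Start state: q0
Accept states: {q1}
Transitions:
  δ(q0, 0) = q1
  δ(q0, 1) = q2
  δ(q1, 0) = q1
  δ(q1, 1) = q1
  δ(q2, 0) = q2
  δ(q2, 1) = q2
Analyzing the DFA structure:
Start state: q0
Accept states: {q1}
Interpreting what each state remembers (checking against the transitions):
  q0: nothing has been read yet
  q1: the first symbol was 0
  q2: the first symbol was 1 (trap state)
  δ(q0, 0): in q0 (nothing has been read yet), after reading 0 we have: the first symbol was 0 → q1
  δ(q0, 1): in q0 (nothing has been read yet), after reading 1 we have: the first symbol was 1 (trap state) → q2
  δ(q1, 0): in q1 (the first symbol was 0), after reading 0 we have: the first symbol was 0 → q1
  δ(q1, 1): in q1 (the first symbol was 0), after reading 1 we have: the first symbol was 0 → q1
  δ(q2, 0): in q2 (the first symbol was 1 (trap state)), after reading 0 we have: the first symbol was 1 (trap state) → q2
  δ(q2, 1): in q2 (the first symbol was 1 (trap state)), after reading 1 we have: the first symbol was 1 (trap state) → q2
A string is accepted iff it ends in {q1}, i.e. the first symbol was 0.
Language: All binary strings starting with 0

Final answer: All binary strings starting with 0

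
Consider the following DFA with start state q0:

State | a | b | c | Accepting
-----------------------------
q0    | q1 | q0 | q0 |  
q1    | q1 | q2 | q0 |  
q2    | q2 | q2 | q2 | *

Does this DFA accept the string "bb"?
Start in q0.
Read 'b': q0 → q0
Read 'b': q0 → q0
Final state q0 is not accepting, so the string is rejected.

Final answer: No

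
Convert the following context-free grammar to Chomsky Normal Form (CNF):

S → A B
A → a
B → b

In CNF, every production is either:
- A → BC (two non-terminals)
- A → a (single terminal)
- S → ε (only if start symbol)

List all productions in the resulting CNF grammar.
The grammar has no ε-productions or unit productions to eliminate.
S → A B is already in CNF (two non-terminals) – keep it.
A → a is already in CNF (single terminal) – keep it.
B → b is already in CNF (single terminal) – keep it.
Resulting CNF grammar (3 productions): A → a; B → b; S → A B

Final answer: A → a; B → b; S → A B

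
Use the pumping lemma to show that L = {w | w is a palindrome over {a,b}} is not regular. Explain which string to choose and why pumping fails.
Language: L = {w | w is a palindrome over {a,b}} (strings that read the same forwards and backwards)
Step 1: Assume for contradiction that L is regular, with pumping length p.
Step 2: Choose s = a^p b a^p. Then s ∈ L (it reads the same forwards and backwards) and |s| ≥ p.
Step 3: Consider any decomposition s = xyz with |xy| ≤ p and |y| > 0. Since |xy| ≤ p and the first p symbols of s are all a's, y = a^k for some k with 1 ≤ k ≤ p.
Step 4: Pumping up (i = 2): xy²z = a^(p+k) b a^p. Its reverse is a^p b a^(p+k) ≠ a^(p+k) b a^p (the single b is no longer in the middle), so xy²z is not a palindrome and xy²z ∉ L.
This contradicts the pumping lemma, so L is not regular.

Final answer: Choose s = a^p b a^p. Since |xy| ≤ p, y = a^k with k ≥ 1. Then xy²z = a^(p+k) b a^p is not a palindrome, so ∉ L.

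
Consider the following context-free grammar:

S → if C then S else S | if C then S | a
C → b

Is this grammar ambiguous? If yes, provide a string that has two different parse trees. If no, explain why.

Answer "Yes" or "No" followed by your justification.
The 'dangling else' can attach to either if. Two leftmost derivations of  if b then if b then a else a:
  (1) S ⇒ if C then S else S ⇒ if b then S else S ⇒ if b then if C then S else S ⇒ if b then if b then S else S ⇒ if b then if b then a else S ⇒ if b then if b then a else a   (else belongs to the outer if)
  (2) S ⇒ if C then S ⇒ if b then S ⇒ if b then if C then S else S ⇒ if b then if b then S else S ⇒ if b then if b then a else S ⇒ if b then if b then a else a   (else belongs to the inner if)
Two distinct parse trees for the same string, so the grammar is ambiguous.

Final answer: Yes - the string 'if b then if b then a else a' has two distinct leftmost derivations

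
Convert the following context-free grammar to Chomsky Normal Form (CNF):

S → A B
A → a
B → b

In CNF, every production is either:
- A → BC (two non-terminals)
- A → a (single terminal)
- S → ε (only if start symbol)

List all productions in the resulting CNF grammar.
The grammar has no ε-productions or unit productions to eliminate.
S → A B is already in CNF (two non-terminals) – keep it.
A → a is already in CNF (single terminal) – keep it.
B → b is already in CNF (single terminal) – keep it.
Resulting CNF grammar (3 productions): A → a; B → b; S → A B

Final answer: A → a; B → b; S → A B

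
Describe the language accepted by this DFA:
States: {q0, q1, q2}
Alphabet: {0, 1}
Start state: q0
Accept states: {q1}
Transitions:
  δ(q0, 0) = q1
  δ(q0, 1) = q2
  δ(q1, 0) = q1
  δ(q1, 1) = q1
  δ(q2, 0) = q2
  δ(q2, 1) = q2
Analyzing the DFA structure:
Start state: q0
Accept states: {q1}
Interpreting what each state remembers (checking against the transitions):
  q0: nothing has been read yet
  q1: the first symbol was 0
  q2: the first symbol was 1 (trap state)
  δ(q0, 0): in q0 (nothing has been read yet), after reading 0 we have: the first symbol was 0 → q1
  δ(q0, 1): in q0 (nothing has been read yet), after reading 1 we have: the first symbol was 1 (trap state) → q2
  δ(q1, 0): in q1 (the first symbol was 0), after reading 0 we have: the first symbol was 0 → q1
  δ(q1, 1): in q1 (the first symbol was 0), after reading 1 we have: the first symbol was 0 → q1
  δ(q2, 0): in q2 (the first symbol was 1 (trap state)), after reading 0 we have: the first symbol was 1 (trap state) → q2
  δ(q2, 1): in q2 (the first symbol was 1 (trap state)), after reading 1 we have: the first symbol was 1 (trap state) → q2
A string is accepted iff it ends in {q1}, i.e. the first symbol was 0.
Language: All binary strings starting with 0

Final answer: All binary strings starting with 0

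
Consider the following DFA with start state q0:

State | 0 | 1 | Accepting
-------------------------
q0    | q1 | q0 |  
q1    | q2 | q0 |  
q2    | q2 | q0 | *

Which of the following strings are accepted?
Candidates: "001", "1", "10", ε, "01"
"001": q0 → q1 → q2 → q0; q0 is not accepting → rejected
"1": q0 → q0; q0 is not accepting → rejected
"10": q0 → q0 → q1; q1 is not accepting → rejected
ε: q0; q0 is not accepting → rejected
"01": q0 → q1 → q0; q0 is not accepting → rejected

Final answer: None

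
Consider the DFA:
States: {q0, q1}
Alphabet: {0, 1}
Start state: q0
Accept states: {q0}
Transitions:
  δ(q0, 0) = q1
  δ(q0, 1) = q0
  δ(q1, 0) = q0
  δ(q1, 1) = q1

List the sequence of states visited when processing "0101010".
Starting at q0
Read '0': q0 -> q1
Read '1': q1 -> q1
Read '0': q1 -> q0
Read '1': q0 -> q0
Read '0': q0 -> q1
Read '1': q1 -> q1
Read '0': q1 -> q0

Final answer: q0 -> q1 -> q1 -> q0 -> q0 -> q1 -> q1 -> q0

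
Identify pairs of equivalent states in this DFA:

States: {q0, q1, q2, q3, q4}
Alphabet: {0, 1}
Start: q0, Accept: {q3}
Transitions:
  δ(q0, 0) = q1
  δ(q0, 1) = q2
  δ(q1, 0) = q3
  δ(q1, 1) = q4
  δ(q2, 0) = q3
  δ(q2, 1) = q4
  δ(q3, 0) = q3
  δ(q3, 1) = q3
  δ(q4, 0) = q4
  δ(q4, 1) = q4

Using the table-filling algorithm:
Round 0 – mark pairs where exactly one state is accepting: (q0,q3), (q1,q3), (q2,q3), (q3,q4)
Round 1 – newly marked: (q0,q1) [on 0: q1 vs q3, already marked]; (q0,q2) [on 0: q1 vs q3, already marked]; (q1,q4) [on 0: q3 vs q4, already marked]; (q2,q4) [on 0: q3 vs q4, already marked]
Round 2 – newly marked: (q0,q4) [on 0: q1 vs q4, already marked]
No further pairs can be marked.
(q1, q2) unmarked: δ(q1,0)=q3, δ(q2,0)=q3; δ(q1,1)=q4, δ(q2,1)=q4 → equivalent
Equivalent pairs: (q1, q2)

Final answer: Equivalent pairs: (q1, q2)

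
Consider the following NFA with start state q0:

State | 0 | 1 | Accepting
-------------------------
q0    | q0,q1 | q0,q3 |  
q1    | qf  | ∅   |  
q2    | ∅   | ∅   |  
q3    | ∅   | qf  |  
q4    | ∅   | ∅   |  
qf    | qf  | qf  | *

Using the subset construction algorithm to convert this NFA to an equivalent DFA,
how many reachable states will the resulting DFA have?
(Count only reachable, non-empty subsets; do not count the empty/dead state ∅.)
Start subset: {q0}
{q0}: on 0 → {q0, q1}, on 1 → {q0, q3}
{q0, q1}: on 0 → {q0, q1, qf}, on 1 → {q0, q3}
{q0, q3}: on 0 → {q0, q1}, on 1 → {q0, q3, qf}
{q0, q1, qf}: on 0 → {q0, q1, qf}, on 1 → {q0, q3, qf}
{q0, q3, qf}: on 0 → {q0, q1, qf}, on 1 → {q0, q3, qf}
Reachable non-empty subsets: {q0}, {q0, q1}, {q0, q3}, {q0, q1, qf}, {q0, q3, qf} — 5 in total.

Final answer: 5 states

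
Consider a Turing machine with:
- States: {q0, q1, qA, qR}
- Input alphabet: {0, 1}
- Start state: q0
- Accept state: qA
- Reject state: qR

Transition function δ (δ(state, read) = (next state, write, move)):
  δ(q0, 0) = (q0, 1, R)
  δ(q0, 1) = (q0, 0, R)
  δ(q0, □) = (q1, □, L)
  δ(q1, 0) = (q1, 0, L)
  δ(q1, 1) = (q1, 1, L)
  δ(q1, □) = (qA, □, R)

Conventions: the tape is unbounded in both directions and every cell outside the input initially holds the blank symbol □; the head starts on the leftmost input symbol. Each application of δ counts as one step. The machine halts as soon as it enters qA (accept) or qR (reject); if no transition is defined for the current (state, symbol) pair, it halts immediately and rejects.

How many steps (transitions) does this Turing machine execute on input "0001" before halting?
Step 0: [q0]0001 (head at position 0)
Step 1: δ(q0, 0) = (q0, 1, R)  ⊢  1[q0]001 (head at position 1)
Step 2: δ(q0, 0) = (q0, 1, R)  ⊢  11[q0]01 (head at position 2)
Step 3: δ(q0, 0) = (q0, 1, R)  ⊢  111[q0]1 (head at position 3)
Step 4: δ(q0, 1) = (q0, 0, R)  ⊢  1110[q0]□ (head at position 4)
Step 5: δ(q0, □) = (q1, □, L)  ⊢  111[q1]0□ (head at position 3)
Step 6: δ(q1, 0) = (q1, 0, L)  ⊢  11[q1]10□ (head at position 2)
Step 7: δ(q1, 1) = (q1, 1, L)  ⊢  1[q1]110□ (head at position 1)
Step 8: δ(q1, 1) = (q1, 1, L)  ⊢  [q1]1110□ (head at position 0)
Step 9: δ(q1, 1) = (q1, 1, L)  ⊢  [q1]□1110□ (head at position -1)
Step 10: δ(q1, □) = (qA, □, R)  ⊢  □[qA]1110□ (head at position 0)
The machine is in qA, so it halts and accepts.
Number of transitions executed: 10.

Final answer: 10 steps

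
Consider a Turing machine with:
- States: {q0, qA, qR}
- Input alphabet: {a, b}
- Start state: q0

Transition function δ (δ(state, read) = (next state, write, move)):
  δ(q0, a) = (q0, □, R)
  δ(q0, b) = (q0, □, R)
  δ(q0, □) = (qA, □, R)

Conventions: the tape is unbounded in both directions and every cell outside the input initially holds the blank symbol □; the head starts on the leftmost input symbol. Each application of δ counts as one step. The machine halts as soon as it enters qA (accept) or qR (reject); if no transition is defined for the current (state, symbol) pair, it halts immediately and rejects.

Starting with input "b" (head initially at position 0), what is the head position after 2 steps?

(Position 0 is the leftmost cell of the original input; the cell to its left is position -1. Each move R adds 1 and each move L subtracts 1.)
Step 0: [q0]b (head at position 0)
Step 1: δ(q0, b) = (q0, □, R)  ⊢  □[q0]□ (head at position 1)
Step 2: δ(q0, □) = (qA, □, R)  ⊢  □□[qA]□ (head at position 2)
Head position after 2 steps: 2

Final answer: Position 2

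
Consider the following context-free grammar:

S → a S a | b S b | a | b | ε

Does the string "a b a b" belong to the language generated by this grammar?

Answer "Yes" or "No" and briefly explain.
Every production places the same symbol at both ends (or yields a single symbol / ε), so every derived string is a palindrome. a b a b reversed is b a b a ≠ a b a b, so it is not a palindrome and cannot be derived (already the first step fails: the string starts with a but ends with b, so neither S → a S a nor S → b S b fits).

Final answer: No - no valid derivation exists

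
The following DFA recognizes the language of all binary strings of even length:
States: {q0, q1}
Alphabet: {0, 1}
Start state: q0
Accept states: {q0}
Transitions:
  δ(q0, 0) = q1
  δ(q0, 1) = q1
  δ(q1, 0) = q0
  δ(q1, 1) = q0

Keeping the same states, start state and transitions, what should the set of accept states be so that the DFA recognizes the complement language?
The DFA is complete (every state has a transition on every symbol), so the complement
is recognized by the same DFA with accepting and non-accepting states swapped.
Original accept states: {q0}
Complement accept states = All states - Original accept states
= {q0, q1} - {q0}
= {q1}
Complement language: strings of ODD length

Final answer: {q1}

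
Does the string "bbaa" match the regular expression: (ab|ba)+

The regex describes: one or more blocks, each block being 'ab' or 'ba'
No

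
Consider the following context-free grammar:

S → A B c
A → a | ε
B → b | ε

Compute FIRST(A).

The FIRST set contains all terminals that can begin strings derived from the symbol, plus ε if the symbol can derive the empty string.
A → a contributes a; A → ε makes A nullable, contributing ε. FIRST(A) = {a, ε}.

Final answer: {a, ε}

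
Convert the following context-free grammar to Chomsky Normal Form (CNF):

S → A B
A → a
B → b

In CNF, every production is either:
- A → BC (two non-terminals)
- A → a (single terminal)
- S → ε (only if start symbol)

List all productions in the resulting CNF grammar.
The grammar has no ε-productions or unit productions to eliminate.
S → A B is already in CNF (two non-terminals) – keep it.
A → a is already in CNF (single terminal) – keep it.
B → b is already in CNF (single terminal) – keep it.
Resulting CNF grammar (3 productions): A → a; B → b; S → A B

Final answer: A → a; B → b; S → A B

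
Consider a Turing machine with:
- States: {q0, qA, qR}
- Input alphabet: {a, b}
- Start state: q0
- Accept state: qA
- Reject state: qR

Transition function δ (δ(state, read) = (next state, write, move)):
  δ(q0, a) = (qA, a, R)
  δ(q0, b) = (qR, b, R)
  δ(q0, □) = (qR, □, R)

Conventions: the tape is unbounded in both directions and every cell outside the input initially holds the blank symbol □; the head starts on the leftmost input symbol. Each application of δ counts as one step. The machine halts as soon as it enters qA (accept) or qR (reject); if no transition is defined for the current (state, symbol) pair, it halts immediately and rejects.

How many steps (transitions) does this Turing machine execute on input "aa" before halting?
Step 0: [q0]aa (head at position 0)
Step 1: δ(q0, a) = (qA, a, R)  ⊢  a[qA]a (head at position 1)
The machine is in qA, so it halts and accepts.
Number of transitions executed: 1.

Final answer: 1 steps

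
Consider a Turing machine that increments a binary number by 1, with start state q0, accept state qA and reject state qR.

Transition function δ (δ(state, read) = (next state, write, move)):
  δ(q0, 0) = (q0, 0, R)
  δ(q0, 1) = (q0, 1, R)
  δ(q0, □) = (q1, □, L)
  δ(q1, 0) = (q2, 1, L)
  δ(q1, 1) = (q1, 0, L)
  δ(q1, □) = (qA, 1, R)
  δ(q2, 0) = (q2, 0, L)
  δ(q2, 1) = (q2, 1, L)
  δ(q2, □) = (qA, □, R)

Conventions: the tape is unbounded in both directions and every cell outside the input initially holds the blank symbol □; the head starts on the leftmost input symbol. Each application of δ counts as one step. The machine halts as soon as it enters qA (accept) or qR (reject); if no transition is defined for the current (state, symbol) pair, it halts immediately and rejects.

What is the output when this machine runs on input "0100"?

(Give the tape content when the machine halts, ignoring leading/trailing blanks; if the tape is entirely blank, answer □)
Step 0: [q0]0100 (head at position 0)
Step 1: δ(q0, 0) = (q0, 0, R)  ⊢  0[q0]100 (head at position 1)
Step 2: δ(q0, 1) = (q0, 1, R)  ⊢  01[q0]00 (head at position 2)
Step 3: δ(q0, 0) = (q0, 0, R)  ⊢  010[q0]0 (head at position 3)
Step 4: δ(q0, 0) = (q0, 0, R)  ⊢  0100[q0]□ (head at position 4)
Step 5: δ(q0, □) = (q1, □, L)  ⊢  010[q1]0□ (head at position 3)
Step 6: δ(q1, 0) = (q2, 1, L)  ⊢  01[q2]01□ (head at position 2)
Step 7: δ(q2, 0) = (q2, 0, L)  ⊢  0[q2]101□ (head at position 1)
Step 8: δ(q2, 1) = (q2, 1, L)  ⊢  [q2]0101□ (head at position 0)
Step 9: δ(q2, 0) = (q2, 0, L)  ⊢  [q2]□0101□ (head at position -1)
Step 10: δ(q2, □) = (qA, □, R)  ⊢  □[qA]0101□ (head at position 0)
The machine is in qA, so it halts and accepts.
Tape content when halted (ignoring surrounding blanks): 0101

Final answer: Output: 0101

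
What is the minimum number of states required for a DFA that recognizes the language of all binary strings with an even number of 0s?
Language: binary strings with an even number of 0s
Lower bound (Myhill–Nerode): the prefixes ε, 0 are pairwise distinguishable:
  ε vs 0: suffix ε distinguishes them (ε has zero 0s (accepted), 0 has one 0 (rejected))
So any DFA needs at least 2 states.
Upper bound: a DFA with 2 states exists (one state per class above).
Minimum states: 2

Final answer: 2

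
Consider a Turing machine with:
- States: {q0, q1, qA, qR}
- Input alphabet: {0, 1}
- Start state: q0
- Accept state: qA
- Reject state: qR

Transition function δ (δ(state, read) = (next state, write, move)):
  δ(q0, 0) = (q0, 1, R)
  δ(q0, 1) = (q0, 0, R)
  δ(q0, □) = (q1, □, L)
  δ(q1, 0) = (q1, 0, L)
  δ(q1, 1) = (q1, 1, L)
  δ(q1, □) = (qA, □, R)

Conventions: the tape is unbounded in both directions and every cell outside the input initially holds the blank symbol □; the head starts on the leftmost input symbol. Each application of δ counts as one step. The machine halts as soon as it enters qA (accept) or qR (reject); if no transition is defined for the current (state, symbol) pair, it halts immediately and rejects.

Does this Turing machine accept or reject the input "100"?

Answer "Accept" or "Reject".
Step 0: [q0]100 (head at position 0)
Step 1: δ(q0, 1) = (q0, 0, R)  ⊢  0[q0]00 (head at position 1)
Step 2: δ(q0, 0) = (q0, 1, R)  ⊢  01[q0]0 (head at position 2)
Step 3: δ(q0, 0) = (q0, 1, R)  ⊢  011[q0]□ (head at position 3)
Step 4: δ(q0, □) = (q1, □, L)  ⊢  01[q1]1□ (head at position 2)
Step 5: δ(q1, 1) = (q1, 1, L)  ⊢  0[q1]11□ (head at position 1)
Step 6: δ(q1, 1) = (q1, 1, L)  ⊢  [q1]011□ (head at position 0)
Step 7: δ(q1, 0) = (q1, 0, L)  ⊢  [q1]□011□ (head at position -1)
Step 8: δ(q1, □) = (qA, □, R)  ⊢  □[qA]011□ (head at position 0)
The machine is in qA, so it halts and accepts.

Final answer: Accept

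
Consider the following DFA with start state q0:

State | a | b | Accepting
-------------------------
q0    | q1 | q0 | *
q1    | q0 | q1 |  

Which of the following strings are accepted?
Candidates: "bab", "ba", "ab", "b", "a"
"bab": q0 → q0 → q1 → q1; q1 is not accepting → rejected
"ba": q0 → q0 → q1; q1 is not accepting → rejected
"ab": q0 → q1 → q1; q1 is not accepting → rejected
"b": q0 → q0; q0 is accepting → accepted
"a": q0 → q1; q1 is not accepting → rejected

Final answer: "b"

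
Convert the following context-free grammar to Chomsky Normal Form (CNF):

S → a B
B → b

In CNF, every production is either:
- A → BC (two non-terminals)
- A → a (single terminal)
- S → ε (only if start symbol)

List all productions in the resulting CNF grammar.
The grammar has no ε-productions or unit productions to eliminate.
S → a B has terminal a in a right-hand side of length ≥ 2: introduce T_a → a and use T_a in place of a.
B → b is already in CNF (single terminal) – keep it.
S → a B becomes S → T_a B.
Resulting CNF grammar (3 productions): T_a → a; B → b; S → T_a B

Final answer: T_a → a; B → b; S → T_a B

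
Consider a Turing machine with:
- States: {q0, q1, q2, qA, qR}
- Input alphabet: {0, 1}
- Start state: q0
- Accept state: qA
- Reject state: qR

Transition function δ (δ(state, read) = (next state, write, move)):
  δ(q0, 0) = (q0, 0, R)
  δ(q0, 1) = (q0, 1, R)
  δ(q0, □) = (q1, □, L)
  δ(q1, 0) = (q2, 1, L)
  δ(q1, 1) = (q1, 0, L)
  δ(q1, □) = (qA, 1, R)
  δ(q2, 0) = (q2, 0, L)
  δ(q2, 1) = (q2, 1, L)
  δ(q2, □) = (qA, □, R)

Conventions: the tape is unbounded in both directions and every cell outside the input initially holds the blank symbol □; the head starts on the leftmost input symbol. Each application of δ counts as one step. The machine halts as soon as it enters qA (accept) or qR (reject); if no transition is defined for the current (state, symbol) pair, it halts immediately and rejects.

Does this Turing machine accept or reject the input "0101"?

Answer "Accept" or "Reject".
Step 0: [q0]0101 (head at position 0)
Step 1: δ(q0, 0) = (q0, 0, R)  ⊢  0[q0]101 (head at position 1)
Step 2: δ(q0, 1) = (q0, 1, R)  ⊢  01[q0]01 (head at position 2)
Step 3: δ(q0, 0) = (q0, 0, R)  ⊢  010[q0]1 (head at position 3)
Step 4: δ(q0, 1) = (q0, 1, R)  ⊢  0101[q0]□ (head at position 4)
Step 5: δ(q0, □) = (q1, □, L)  ⊢  010[q1]1□ (head at position 3)
Step 6: δ(q1, 1) = (q1, 0, L)  ⊢  01[q1]00□ (head at position 2)
Step 7: δ(q1, 0) = (q2, 1, L)  ⊢  0[q2]110□ (head at position 1)
Step 8: δ(q2, 1) = (q2, 1, L)  ⊢  [q2]0110□ (head at position 0)
Step 9: δ(q2, 0) = (q2, 0, L)  ⊢  [q2]□0110□ (head at position -1)
Step 10: δ(q2, □) = (qA, □, R)  ⊢  □[qA]0110□ (head at position 0)
The machine is in qA, so it halts and accepts.

Final answer: Accept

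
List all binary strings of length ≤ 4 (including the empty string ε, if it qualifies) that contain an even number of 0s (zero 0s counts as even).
Checking every binary string of length 0 to 4:
  Length 0: accepted: ε | rejected: (none)
  Length 1: accepted: 1 | rejected: 0
  Length 2: accepted: 00, 11 | rejected: 01, 10
  Length 3: accepted: 001, 010, 100, 111 | rejected: 000, 011, 101, 110
  Length 4: accepted: 0000, 0011, 0101, 0110, 1001, 1010, 1100, 1111 | rejected: 0001, 0010, 0100, 0111, 1000, 1011, 1101, 1110
Total: 16 string(s).

Final answer: ε, 1, 00, 11, 001, 010, 100, 111, 0000, 0011, 0101, 0110, 1001, 1010, 1100, 1111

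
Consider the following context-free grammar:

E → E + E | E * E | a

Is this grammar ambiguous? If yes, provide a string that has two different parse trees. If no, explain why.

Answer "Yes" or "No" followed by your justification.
Two different leftmost derivations of a + a * a:
  (1) E ⇒ E + E ⇒ a + E ⇒ a + E * E ⇒ a + a * E ⇒ a + a * a   (tree groups a + (a * a))
  (2) E ⇒ E * E ⇒ E + E * E ⇒ a + E * E ⇒ a + a * E ⇒ a + a * a   (tree groups (a + a) * a)
Two distinct leftmost derivations = two distinct parse trees, so the grammar is ambiguous.

Final answer: Yes - the string 'a + a * a' has two distinct leftmost derivations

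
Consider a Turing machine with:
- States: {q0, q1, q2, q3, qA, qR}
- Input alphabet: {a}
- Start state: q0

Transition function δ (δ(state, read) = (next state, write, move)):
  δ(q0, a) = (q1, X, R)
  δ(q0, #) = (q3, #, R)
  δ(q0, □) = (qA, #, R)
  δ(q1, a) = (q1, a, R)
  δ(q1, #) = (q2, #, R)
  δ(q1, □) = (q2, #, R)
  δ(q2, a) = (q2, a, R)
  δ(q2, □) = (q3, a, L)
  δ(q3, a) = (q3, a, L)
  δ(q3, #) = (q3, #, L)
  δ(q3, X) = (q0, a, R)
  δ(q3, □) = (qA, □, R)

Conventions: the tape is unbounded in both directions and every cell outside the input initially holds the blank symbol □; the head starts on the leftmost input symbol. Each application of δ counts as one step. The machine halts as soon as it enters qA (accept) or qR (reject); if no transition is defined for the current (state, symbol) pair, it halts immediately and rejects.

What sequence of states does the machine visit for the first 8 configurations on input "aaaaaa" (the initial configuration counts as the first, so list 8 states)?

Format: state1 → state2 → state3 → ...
Step 0: [q0]aaaaaa (head at position 0)
Step 1: δ(q0, a) = (q1, X, R)  ⊢  X[q1]aaaaa (head at position 1)
Step 2: δ(q1, a) = (q1, a, R)  ⊢  Xa[q1]aaaa (head at position 2)
Step 3: δ(q1, a) = (q1, a, R)  ⊢  Xaa[q1]aaa (head at position 3)
Step 4: δ(q1, a) = (q1, a, R)  ⊢  Xaaa[q1]aa (head at position 4)
Step 5: δ(q1, a) = (q1, a, R)  ⊢  Xaaaa[q1]a (head at position 5)
Step 6: δ(q1, a) = (q1, a, R)  ⊢  Xaaaaa[q1]□ (head at position 6)
Step 7: δ(q1, □) = (q2, #, R)  ⊢  Xaaaaa#[q2]□ (head at position 7)
Reading off the states of these 8 configurations: q0 → q1 → q1 → q1 → q1 → q1 → q1 → q2

Final answer: q0 → q1 → q1 → q1 → q1 → q1 → q1 → q2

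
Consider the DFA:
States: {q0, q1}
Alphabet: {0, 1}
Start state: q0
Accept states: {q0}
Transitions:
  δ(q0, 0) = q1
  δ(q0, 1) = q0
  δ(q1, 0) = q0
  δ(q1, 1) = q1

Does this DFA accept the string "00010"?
Processing string "00010":
  q0 --0--> q1
  q1 --0--> q0
  q0 --0--> q1
  q1 --1--> q1
  q1 --0--> q0
Final state: q0
Accept states: {q0}
q0 is an accept state, so the string is accepted.

Final answer: Yes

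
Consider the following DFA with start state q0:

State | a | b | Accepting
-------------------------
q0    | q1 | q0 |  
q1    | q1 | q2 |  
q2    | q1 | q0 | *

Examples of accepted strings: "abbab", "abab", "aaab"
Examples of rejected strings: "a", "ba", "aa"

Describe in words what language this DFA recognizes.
strings over {a,b} ending with 'ab'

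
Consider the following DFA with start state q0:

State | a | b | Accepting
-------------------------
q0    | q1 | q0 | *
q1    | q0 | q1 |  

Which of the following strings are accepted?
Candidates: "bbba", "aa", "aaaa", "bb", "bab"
"bbba": q0 → q0 → q0 → q0 → q1; q1 is not accepting → rejected
"aa": q0 → q1 → q0; q0 is accepting → accepted
"aaaa": q0 → q1 → q0 → q1 → q0; q0 is accepting → accepted
"bb": q0 → q0 → q0; q0 is accepting → accepted
"bab": q0 → q0 → q1 → q1; q1 is not accepting → rejected

Final answer: "aa", "aaaa", "bb"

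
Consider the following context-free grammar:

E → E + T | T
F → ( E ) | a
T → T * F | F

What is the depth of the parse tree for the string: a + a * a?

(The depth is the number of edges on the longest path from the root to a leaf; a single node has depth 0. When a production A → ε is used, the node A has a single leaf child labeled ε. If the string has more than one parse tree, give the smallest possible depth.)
The grammar is unambiguous; the parse tree of a + a * a is:
E → E + T at the root (depth 0).
  Left E (depth 1) → T (2) → F (3) → a (4).
  Right T (depth 1) → T * F; that T (2) → F (3) → a (4); F (2) → a (3).
The longest root-to-leaf paths have 4 edges.
Depth = 4.

Final answer: 4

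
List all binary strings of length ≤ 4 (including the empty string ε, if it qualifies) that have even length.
Checking every binary string of length 0 to 4:
  Length 0: accepted: ε | rejected: (none)
  Length 1: accepted: (none) | rejected: 0, 1
  Length 2: accepted: 00, 01, 10, 11 | rejected: (none)
  Length 3: accepted: (none) | rejected: 000, 001, 010, 011, 100, 101, 110, 111
  Length 4: accepted: 0000, 0001, 0010, 0011, 0100, 0101, 0110, 0111, 1000, 1001, 1010, 1011, 1100, 1101, 1110, 1111 | rejected: (none)
Total: 21 string(s).

Final answer: ε, 00, 01, 10, 11, 0000, 0001, 0010, 0011, 0100, 0101, 0110, 0111, 1000, 1001, 1010, 1011, 1100, 1101, 1110, 1111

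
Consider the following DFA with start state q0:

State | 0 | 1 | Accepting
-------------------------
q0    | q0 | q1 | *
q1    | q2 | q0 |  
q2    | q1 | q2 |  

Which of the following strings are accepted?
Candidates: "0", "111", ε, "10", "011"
"0": q0 → q0; q0 is accepting → accepted
"111": q0 → q1 → q0 → q1; q1 is not accepting → rejected
ε: q0; q0 is accepting → accepted
"10": q0 → q1 → q2; q2 is not accepting → rejected
"011": q0 → q0 → q1 → q0; q0 is accepting → accepted

Final answer: "0", ε, "011"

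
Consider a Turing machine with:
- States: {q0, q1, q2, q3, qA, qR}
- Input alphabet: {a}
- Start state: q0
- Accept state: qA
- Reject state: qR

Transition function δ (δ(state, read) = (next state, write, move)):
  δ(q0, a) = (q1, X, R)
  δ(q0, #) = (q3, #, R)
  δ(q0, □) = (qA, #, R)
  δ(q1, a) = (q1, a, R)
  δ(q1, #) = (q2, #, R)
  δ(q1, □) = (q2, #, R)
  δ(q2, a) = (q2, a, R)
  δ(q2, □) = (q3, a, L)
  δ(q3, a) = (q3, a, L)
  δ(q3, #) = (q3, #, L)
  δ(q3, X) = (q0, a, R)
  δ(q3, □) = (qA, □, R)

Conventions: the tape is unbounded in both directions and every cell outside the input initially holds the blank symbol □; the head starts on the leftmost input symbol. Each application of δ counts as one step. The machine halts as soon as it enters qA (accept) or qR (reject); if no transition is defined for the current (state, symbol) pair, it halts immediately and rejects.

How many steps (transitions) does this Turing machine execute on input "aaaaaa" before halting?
Trace (configuration after each step, as tape_left[state]tape_right with head position):
Step 0: [q0]aaaaaa (head at position 0)
Step 1: X[q1]aaaaa (head 1)
Step 2: Xa[q1]aaaa (head 2)
Step 3: Xaa[q1]aaa (head 3)
Step 4: Xaaa[q1]aa (head 4)
Step 5: Xaaaa[q1]a (head 5)
Step 6: Xaaaaa[q1]□ (head 6)
Step 7: Xaaaaa#[q2]□ (head 7)
Step 8: Xaaaaa[q3]#a (head 6)
Step 9: Xaaaa[q3]a#a (head 5)
Step 10: Xaaa[q3]aa#a (head 4)
Step 11: Xaa[q3]aaa#a (head 3)
Step 12: Xa[q3]aaaa#a (head 2)
Step 13: X[q3]aaaaa#a (head 1)
Step 14: [q3]Xaaaaa#a (head 0)
Step 15: a[q0]aaaaa#a (head 1)
Step 16: aX[q1]aaaa#a (head 2)
Step 17: aXa[q1]aaa#a (head 3)
Step 18: aXaa[q1]aa#a (head 4)
Step 19: aXaaa[q1]a#a (head 5)
Step 20: aXaaaa[q1]#a (head 6)
Step 21: aXaaaa#[q2]a (head 7)
Step 22: aXaaaa#a[q2]□ (head 8)
Step 23: aXaaaa#[q3]aa (head 7)
Step 24: aXaaaa[q3]#aa (head 6)
Step 25: aXaaa[q3]a#aa (head 5)
Step 26: aXaa[q3]aa#aa (head 4)
Step 27: aXa[q3]aaa#aa (head 3)
Step 28: aX[q3]aaaa#aa (head 2)
Step 29: a[q3]Xaaaa#aa (head 1)
Step 30: aa[q0]aaaa#aa (head 2)
Step 31: aaX[q1]aaa#aa (head 3)
Step 32: aaXa[q1]aa#aa (head 4)
Step 33: aaXaa[q1]a#aa (head 5)
Step 34: aaXaaa[q1]#aa (head 6)
Step 35: aaXaaa#[q2]aa (head 7)
Step 36: aaXaaa#a[q2]a (head 8)
Step 37: aaXaaa#aa[q2]□ (head 9)
Step 38: aaXaaa#a[q3]aa (head 8)
Step 39: aaXaaa#[q3]aaa (head 7)
Step 40: aaXaaa[q3]#aaa (head 6)
Step 41: aaXaa[q3]a#aaa (head 5)
Step 42: aaXa[q3]aa#aaa (head 4)
Step 43: aaX[q3]aaa#aaa (head 3)
Step 44: aa[q3]Xaaa#aaa (head 2)
Step 45: aaa[q0]aaa#aaa (head 3)
Step 46: aaaX[q1]aa#aaa (head 4)
Step 47: aaaXa[q1]a#aaa (head 5)
Step 48: aaaXaa[q1]#aaa (head 6)
Step 49: aaaXaa#[q2]aaa (head 7)
Step 50: aaaXaa#a[q2]aa (head 8)
Step 51: aaaXaa#aa[q2]a (head 9)
Step 52: aaaXaa#aaa[q2]□ (head 10)
Step 53: aaaXaa#aa[q3]aa (head 9)
Step 54: aaaXaa#a[q3]aaa (head 8)
Step 55: aaaXaa#[q3]aaaa (head 7)
Step 56: aaaXaa[q3]#aaaa (head 6)
Step 57: aaaXa[q3]a#aaaa (head 5)
Step 58: aaaX[q3]aa#aaaa (head 4)
Step 59: aaa[q3]Xaa#aaaa (head 3)
Step 60: aaaa[q0]aa#aaaa (head 4)
Step 61: aaaaX[q1]a#aaaa (head 5)
Step 62: aaaaXa[q1]#aaaa (head 6)
Step 63: aaaaXa#[q2]aaaa (head 7)
Step 64: aaaaXa#a[q2]aaa (head 8)
Step 65: aaaaXa#aa[q2]aa (head 9)
Step 66: aaaaXa#aaa[q2]a (head 10)
Step 67: aaaaXa#aaaa[q2]□ (head 11)
Step 68: aaaaXa#aaa[q3]aa (head 10)
Step 69: aaaaXa#aa[q3]aaa (head 9)
Step 70: aaaaXa#a[q3]aaaa (head 8)
Step 71: aaaaXa#[q3]aaaaa (head 7)
Step 72: aaaaXa[q3]#aaaaa (head 6)
Step 73: aaaaX[q3]a#aaaaa (head 5)
Step 74: aaaa[q3]Xa#aaaaa (head 4)
Step 75: aaaaa[q0]a#aaaaa (head 5)
Step 76: aaaaaX[q1]#aaaaa (head 6)
Step 77: aaaaaX#[q2]aaaaa (head 7)
Step 78: aaaaaX#a[q2]aaaa (head 8)
Step 79: aaaaaX#aa[q2]aaa (head 9)
Step 80: aaaaaX#aaa[q2]aa (head 10)
Step 81: aaaaaX#aaaa[q2]a (head 11)
Step 82: aaaaaX#aaaaa[q2]□ (head 12)
Step 83: aaaaaX#aaaa[q3]aa (head 11)
Step 84: aaaaaX#aaa[q3]aaa (head 10)
Step 85: aaaaaX#aa[q3]aaaa (head 9)
Step 86: aaaaaX#a[q3]aaaaa (head 8)
Step 87: aaaaaX#[q3]aaaaaa (head 7)
Step 88: aaaaaX[q3]#aaaaaa (head 6)
Step 89: aaaaa[q3]X#aaaaaa (head 5)
Step 90: aaaaaa[q0]#aaaaaa (head 6)
Step 91: aaaaaa#[q3]aaaaaa (head 7)
Step 92: aaaaaa[q3]#aaaaaa (head 6)
Step 93: aaaaa[q3]a#aaaaaa (head 5)
Step 94: aaaa[q3]aa#aaaaaa (head 4)
Step 95: aaa[q3]aaa#aaaaaa (head 3)
Step 96: aa[q3]aaaa#aaaaaa (head 2)
Step 97: a[q3]aaaaa#aaaaaa (head 1)
Step 98: [q3]aaaaaa#aaaaaa (head 0)
Step 99: [q3]□aaaaaa#aaaaaa (head -1)
Step 100: □[qA]aaaaaa#aaaaaa (head 0)
The machine is in qA, so it halts and accepts.
Number of transitions executed: 100.

Final answer: 100 steps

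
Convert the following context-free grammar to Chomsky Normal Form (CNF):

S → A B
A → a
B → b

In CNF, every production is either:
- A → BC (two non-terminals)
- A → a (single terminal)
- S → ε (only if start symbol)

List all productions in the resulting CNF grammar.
The grammar has no ε-productions or unit productions to eliminate.
S → A B is already in CNF (two non-terminals) – keep it.
A → a is already in CNF (single terminal) – keep it.
B → b is already in CNF (single terminal) – keep it.
Resulting CNF grammar (3 productions): A → a; B → b; S → A B

Final answer: A → a; B → b; S → A B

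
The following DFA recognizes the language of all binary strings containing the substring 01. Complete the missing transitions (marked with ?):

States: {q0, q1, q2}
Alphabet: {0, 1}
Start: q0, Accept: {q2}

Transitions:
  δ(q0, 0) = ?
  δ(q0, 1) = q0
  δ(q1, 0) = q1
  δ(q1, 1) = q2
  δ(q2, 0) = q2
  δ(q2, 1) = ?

What each state remembers (consistent with the given transitions and accept states):
  q0: 01 not seen yet and the last symbol was not 0
  q1: 01 not seen yet and the last symbol was 0
  q2: the substring 01 has already been seen
Filling in the missing entries:
  δ(q0, 0): in q0 (01 not seen yet and the last symbol was not 0), after reading 0 we have: 01 not seen yet and the last symbol was 0 → q1
  δ(q2, 1): in q2 (the substring 01 has already been seen), after reading 1 we have: the substring 01 has already been seen → q2

Final answer: δ(q0, 0) = q1; δ(q2, 1) = q2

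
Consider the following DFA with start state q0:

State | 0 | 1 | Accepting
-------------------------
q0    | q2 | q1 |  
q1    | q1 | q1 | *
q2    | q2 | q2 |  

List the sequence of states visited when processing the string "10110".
q0 → q1 → q1 → q1 → q1 → q1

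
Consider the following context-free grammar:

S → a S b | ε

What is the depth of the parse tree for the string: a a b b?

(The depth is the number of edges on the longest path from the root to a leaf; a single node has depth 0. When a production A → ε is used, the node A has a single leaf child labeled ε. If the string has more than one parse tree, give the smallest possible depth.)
The only parse tree applies S → a S b 2 times (once per matching a…b pair) and then S → ε.
The S nodes sit at depths 0, 1, …, 2; the innermost S (depth 2) has the single child ε at depth 3.
The terminal leaves a, b are at depths 1..2, so the longest root-to-leaf path is S → S → … → S → ε with 3 edges.
Depth = 3.

Final answer: 3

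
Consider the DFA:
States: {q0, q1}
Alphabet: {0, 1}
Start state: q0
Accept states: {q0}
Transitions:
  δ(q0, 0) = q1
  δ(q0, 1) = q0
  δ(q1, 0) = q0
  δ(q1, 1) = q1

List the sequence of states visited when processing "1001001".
Starting at q0
Read '1': q0 -> q0
Read '0': q0 -> q1
Read '0': q1 -> q0
Read '1': q0 -> q0
Read '0': q0 -> q1
Read '0': q1 -> q0
Read '1': q0 -> q0

Final answer: q0 -> q0 -> q1 -> q0 -> q0 -> q1 -> q0 -> q0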